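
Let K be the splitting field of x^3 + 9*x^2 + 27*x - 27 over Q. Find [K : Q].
6

The degree of the splitting field over Q equals the order of the Galois group, so first determine the group. The polynomial is an irreducible cubic over Q and its discriminant is -78732, which is not a perfect square. For an irreducible cubic, a non-square discriminant gives Galois group S_3. The Galois group S_3 (3T2) has order 6, so the splitting field has degree 6 over Q.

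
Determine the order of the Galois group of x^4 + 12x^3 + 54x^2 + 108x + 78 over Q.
The degree of the splitting field over Q equals the order of the Galois group, so first determine the group. The polynomial is an irreducible quartic over Q and its discriminant is -6912, which is not a perfect square, so the Galois group is not contained in A_4. The resolvent cubic y^3 - 54*y^2 + 984*y - 6048 has exactly one rational root, so the Galois group is C_4 or D_4. The quartic remains irreducible over Q(sqrt(disc)), so the group is D_4. The Galois group D_4 (4T3) has order 8, so the splitting field has degree 8 over Q.

8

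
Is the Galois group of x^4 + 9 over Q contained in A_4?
Yes

The polynomial is irreducible of degree 4 over Q. Its discriminant is 186624 = 432^2, a perfect square. A Galois group lies in the alternating group exactly when the discriminant is a square in Q, so the Galois group (V_4) is contained in A_4.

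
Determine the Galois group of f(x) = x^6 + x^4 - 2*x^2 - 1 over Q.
The polynomial f is an irreducible sextic over Q, so G = Gal(f/Q) is one of the 16 transitive subgroups 6T1, ..., 6T16 of S_6. The discriminant of f is 153664 = 392^2, a perfect square, so G is contained in A_6. The transitive groups of degree 6 contained in A_6 are: A_4 (6T4, order 12), S_4 (6T7, order 24), (C_3 x C_3) : C_4 (6T10, order 36), PSL(2,5) (6T12, order 60), A_6 (6T15, order 360). By Dedekind's theorem, for a prime p not dividing disc(f) the degrees of the irreducible factors of f mod p form the cycle type of an element of G. Factoring f modulo the 33 such primes p <= 149 (skipping 2, 7, which divide the discriminant), each new pattern first appears at: mod 3: f = (x^3 + 2x + 1)(x^3 + 2x + 2), pattern 3+3; mod 13: f = (x + 6)(x + 7)(x^2 + 5)(x^2 + 6), pattern 2+2+1+1. No other pattern occurs in this range, so the set of observed cycle types is {3+3, 2+2+1+1}. The candidates containing elements of all these cycle types are A_4 (6T4) of order 12, S_4 (6T7) of order 24, (C_3 x C_3) : C_4 (6T10) of order 36, PSL(2,5) (6T12) of order 60, A_6 (6T15) of order 360; the others are excluded. The observed types are precisely the cycle types that occur in A_4 (6T4) (apart from the identity). Each of the other remaining candidates has further cycle types, and by the Chebotarev density theorem the matching factorization patterns would occur for a proportion of primes equal to their share of the group: S_4 (6T7) additionally contains elements of type 4+2 (6 of its 24 elements, about 25% of primes); (C_3 x C_3) : C_4 (6T10) additionally contains elements of type 4+2, 3+1+1+1 (22 of its 36 elements, about 61% of primes); PSL(2,5) (6T12) additionally contains elements of type 5+1 (24 of its 60 elements, about 40% of primes); A_6 (6T15) additionally contains elements of type 5+1, 4+2, 3+1+1+1 (274 of its 360 elements, about 76% of primes). None of the 33 primes tested shows any such pattern (for each of these groups the chance of that is below 10^-4), which rules them out. Hence G = A_4 (6T4), of order 12.

A_4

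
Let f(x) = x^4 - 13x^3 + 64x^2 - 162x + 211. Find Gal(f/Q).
The polynomial is an irreducible quartic over Q and its discriminant is 465125, which is not a perfect square, so the Galois group is not contained in A_4. The resolvent cubic y^3 - 64*y^2 + 1262*y - 7887 has exactly one rational root, so the Galois group is C_4 or D_4. The quartic becomes reducible over Q(sqrt(disc)), so the group is C_4.

C_4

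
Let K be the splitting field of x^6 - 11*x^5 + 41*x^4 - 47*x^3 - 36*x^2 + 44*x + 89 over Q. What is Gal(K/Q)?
(C_3 x C_3) : C_4, the transitive group 6T10 of order 36

The polynomial f is an irreducible sextic over Q, so G = Gal(f/Q) is one of the 16 transitive subgroups 6T1, ..., 6T16 of S_6. The discriminant of f is 1064390625 = 32625^2, a perfect square, so G is contained in A_6. The transitive groups of degree 6 contained in A_6 are: A_4 (6T4, order 12), S_4 (6T7, order 24), (C_3 x C_3) : C_4 (6T10, order 36), PSL(2,5) (6T12, order 60), A_6 (6T15, order 360). By Dedekind's theorem, for a prime p not dividing disc(f) the degrees of the irreducible factors of f mod p form the cycle type of an element of G. Factoring f modulo the 19 such primes p <= 79 (skipping 3, 5, 29, which divide the discriminant), each new pattern first appears at: mod 2: f = (x^2 + x + 1)(x^4 + x + 1), pattern 4+2; mod 11: f = (x^3 + 5x^2 + 6x + 1)(x^3 + 6x^2 + 5x + 1), pattern 3+3; mod 19: f = (x + 6)(x + 10)(x^2 + 2x + 12)(x^2 + 9x + 3), pattern 2+2+1+1; mod 61: f = (x + 3)(x + 7)(x + 54)(x^3 + 47x^2 + 10x + 55), pattern 3+1+1+1. No other pattern occurs in this range, so the set of observed cycle types is {4+2, 3+3, 2+2+1+1, 3+1+1+1}. The candidates containing elements of all these cycle types are (C_3 x C_3) : C_4 (6T10) of order 36, A_6 (6T15) of order 360; the others are excluded. The observed types are precisely the cycle types that occur in (C_3 x C_3) : C_4 (6T10) (apart from the identity). Each of the other remaining candidates has further cycle types, and by the Chebotarev density theorem the matching factorization patterns would occur for a proportion of primes equal to their share of the group: A_6 (6T15) additionally contains elements of type 5+1 (144 of its 360 elements, about 40% of primes). None of the 19 primes tested shows any such pattern (for each of these groups the chance of that is below 10^-4), which rules them out. Hence G = (C_3 x C_3) : C_4 (6T10), of order 36.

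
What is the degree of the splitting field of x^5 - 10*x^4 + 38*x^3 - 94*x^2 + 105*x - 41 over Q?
120

The degree of the splitting field over Q equals the order of the Galois group, so first determine the group. The polynomial f is an irreducible quintic over Q, so G = Gal(f/Q) is a transitive subgroup of S_5: one of C_5 (5T1, order 5), D_5 (5T2, order 10), F_20 (5T3, order 20), A_5 (5T4, order 60) or S_5 (5T5, order 120). The discriminant of f is 2019549349, which is not a perfect square, so G is not contained in A_5. The transitive groups of degree 5 not contained in A_5 are: F_20 (5T3, order 20), S_5 (5T5, order 120). By Dedekind's theorem, for a prime p not dividing disc(f) the degrees of the irreducible factors of f mod p form the cycle type of an element of G. Factoring f modulo the first such prime p = 2, each new pattern first appears at: mod 2: f = (x^2 + x + 1)(x^3 + x^2 + 1), pattern 3+2. No other pattern occurs in this range, so the set of observed cycle types is {3+2}. Among the candidates above, the only group containing elements of all these cycle types is S_5 (5T5) — F_20 (5T3) lacks at least one of them. Hence G = S_5 (5T5), of order 120. The Galois group S_5 (5T5) has order 120, so the splitting field has degree 120 over Q.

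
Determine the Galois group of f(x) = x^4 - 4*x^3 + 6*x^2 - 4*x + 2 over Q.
4T2: V_4

The polynomial is an irreducible quartic over Q and its discriminant is 256 = 16^2, a perfect square, so the Galois group is contained in A_4. The resolvent cubic y^3 - 6*y^2 + 8*y splits completely over Q, which gives the Klein four-group V_4.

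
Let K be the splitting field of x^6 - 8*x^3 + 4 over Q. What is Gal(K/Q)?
S_3 x S_3 (also written G36-)

The polynomial f is an irreducible sextic over Q, so G = Gal(f/Q) is one of the 16 transitive subgroups 6T1, ..., 6T16 of S_6. The discriminant of f is 1289945088, which is not a perfect square, so G is not contained in A_6. The transitive groups of degree 6 not contained in A_6 are: C_6 (6T1, order 6), S_3 (6T2, order 6), D_6 (6T3, order 12), C_3 x S_3 (6T5, order 18), A_4 x C_2 (6T6, order 24), S_4 (6T8, order 24), S_3 x S_3 (6T9, order 36), S_4 x C_2 (6T11, order 48), (S_3 x S_3) : C_2 (6T13, order 72), PGL(2,5) (6T14, order 120), S_6 (6T16, order 720). By Dedekind's theorem, for a prime p not dividing disc(f) the degrees of the irreducible factors of f mod p form the cycle type of an element of G. Factoring f modulo the 23 such primes p <= 97 (skipping 2, 3, which divide the discriminant), each new pattern first appears at: mod 5: f = (x^6 + 2x^3 + 4), pattern 6; mod 11: f = (x + 2)(x + 8)(x^2 + 3x + 9)(x^2 + 9x + 4), pattern 2+2+1+1; mod 13: f = (x + 1)(x + 3)(x + 9)(x^3 + 4), pattern 3+1+1+1; mod 31: f = (x^2 + 3x + 28)(x^2 + 13x + 16)(x^2 + 15x + 18), pattern 2+2+2; mod 97: f = (x^3 + 16)(x^3 + 73), pattern 3+3. No other pattern occurs in this range, so the set of observed cycle types is {6, 2+2+1+1, 3+1+1+1, 2+2+2, 3+3}. The candidates containing elements of all these cycle types are S_3 x S_3 (6T9) of order 36, (S_3 x S_3) : C_2 (6T13) of order 72, S_6 (6T16) of order 720; the others are excluded. The observed types are precisely the cycle types that occur in S_3 x S_3 (6T9) (apart from the identity). Each of the other remaining candidates has further cycle types, and by the Chebotarev density theorem the matching factorization patterns would occur for a proportion of primes equal to their share of the group: (S_3 x S_3) : C_2 (6T13) additionally contains elements of type 4+2, 3+2+1, 2+1+1+1+1 (36 of its 72 elements, about 50% of primes); S_6 (6T16) additionally contains elements of type 5+1, 4+2, 4+1+1, 3+2+1, 2+1+1+1+1 (459 of its 720 elements, about 64% of primes). None of the 23 primes tested shows any such pattern (for each of these groups the chance of that is below 10^-4), which rules them out. Hence G = S_3 x S_3 (6T9), of order 36.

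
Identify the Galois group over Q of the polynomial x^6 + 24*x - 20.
A_6, the alternating group on 6 letters

The polynomial f is an irreducible sextic over Q, so G = Gal(f/Q) is one of the 16 transitive subgroups 6T1, ..., 6T16 of S_6. The discriminant of f is 746496000000 = 864000^2, a perfect square, so G is contained in A_6. The transitive groups of degree 6 contained in A_6 are: A_4 (6T4, order 12), S_4 (6T7, order 24), (C_3 x C_3) : C_4 (6T10, order 36), PSL(2,5) (6T12, order 60), A_6 (6T15, order 360). By Dedekind's theorem, for a prime p not dividing disc(f) the degrees of the irreducible factors of f mod p form the cycle type of an element of G. Factoring f modulo the 6 such primes p <= 23 (skipping 2, 3, 5, which divide the discriminant), each new pattern first appears at: mod 7: f = (x + 3)(x^5 + 4x^4 + 2x^3 + x^2 + 4x + 5), pattern 5+1; mod 23: f = (x + 7)(x + 12)(x + 21)(x^3 + 6x^2 + 13x + 16), pattern 3+1+1+1. No other pattern occurs in this range, so the set of observed cycle types is {5+1, 3+1+1+1}. Among the candidates above, the only group containing elements of all these cycle types is A_6 (6T15) — each of A_4 (6T4), S_4 (6T7), (C_3 x C_3) : C_4 (6T10), PSL(2,5) (6T12) lacks at least one of them. Hence G = A_6 (6T15), of order 360.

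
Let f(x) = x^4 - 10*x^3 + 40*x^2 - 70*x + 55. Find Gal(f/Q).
The polynomial is an irreducible quartic over Q and its discriminant is 512000, which is not a perfect square, so the Galois group is not contained in A_4. The resolvent cubic y^3 - 40*y^2 + 480*y - 1600 has exactly one rational root, so the Galois group is C_4 or D_4. The quartic becomes reducible over Q(sqrt(disc)), so the group is C_4.

C_4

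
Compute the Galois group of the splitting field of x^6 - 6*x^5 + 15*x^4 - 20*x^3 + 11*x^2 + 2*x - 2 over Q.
S_4 x C_2 (also written S4xC2)

The polynomial f is an irreducible sextic over Q, so G = Gal(f/Q) is one of the 16 transitive subgroups 6T1, ..., 6T16 of S_6. The discriminant of f is -3356224, which is not a perfect square, so G is not contained in A_6. The transitive groups of degree 6 not contained in A_6 are: C_6 (6T1, order 6), S_3 (6T2, order 6), D_6 (6T3, order 12), C_3 x S_3 (6T5, order 18), A_4 x C_2 (6T6, order 24), S_4 (6T8, order 24), S_3 x S_3 (6T9, order 36), S_4 x C_2 (6T11, order 48), (S_3 x S_3) : C_2 (6T13, order 72), PGL(2,5) (6T14, order 120), S_6 (6T16, order 720). By Dedekind's theorem, for a prime p not dividing disc(f) the degrees of the irreducible factors of f mod p form the cycle type of an element of G. Factoring f modulo the 67 such primes p <= 347 (skipping 2, 229, which divide the discriminant), each new pattern first appears at: mod 3: f = (x^6 + x^3 + 2x^2 + 2x + 1), pattern 6; mod 5: f = (x^3 + 4x + 3)(x^3 + 4x^2 + x + 1), pattern 3+3; mod 7: f = (x + 1)(x + 4)(x^4 + 3x^3 + 3x^2 + 2x + 3), pattern 4+1+1; mod 13: f = (x^2 + 11x + 6)(x^4 + 9x^3 + x^2 + 6x + 4), pattern 4+2; mod 23: f = (x^2 + 3x + 14)(x^2 + 16x + 1)(x^2 + 21x + 13), pattern 2+2+2; mod 29: f = (x + 9)(x + 18)(x^2 + 26x + 9)(x^2 + 28x + 7), pattern 2+2+1+1; mod 193: f = (x + 5)(x + 43)(x + 93)(x + 98)(x + 148)(x + 186), pattern 1+1+1+1+1+1; mod 347: f = (x + 2)(x + 150)(x + 195)(x + 343)(x^2 + 345x + 256), pattern 2+1+1+1+1. No other pattern occurs in this range, so the set of observed cycle types is {6, 3+3, 4+1+1, 4+2, 2+2+2, 2+2+1+1, 1+1+1+1+1+1, 2+1+1+1+1}. The candidates containing elements of all these cycle types are S_4 x C_2 (6T11) of order 48, S_6 (6T16) of order 720; the others are excluded. The observed types are precisely the cycle types that occur in S_4 x C_2 (6T11). Each of the other remaining candidates has further cycle types, and by the Chebotarev density theorem the matching factorization patterns would occur for a proportion of primes equal to their share of the group: S_6 (6T16) additionally contains elements of type 5+1, 3+2+1, 3+1+1+1 (304 of its 720 elements, about 42% of primes). None of the 67 primes tested shows any such pattern (for each of these groups the chance of that is below 10^-4), which rules them out. Hence G = S_4 x C_2 (6T11), of order 48.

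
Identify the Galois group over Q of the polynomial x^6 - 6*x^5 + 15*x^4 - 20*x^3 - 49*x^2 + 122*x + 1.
The polynomial f is an irreducible sextic over Q, so G = Gal(f/Q) is one of the 16 transitive subgroups 6T1, ..., 6T16 of S_6. The discriminant of f is -3603718079512576, which is not a perfect square, so G is not contained in A_6. The transitive groups of degree 6 not contained in A_6 are: C_6 (6T1, order 6), S_3 (6T2, order 6), D_6 (6T3, order 12), C_3 x S_3 (6T5, order 18), A_4 x C_2 (6T6, order 24), S_4 (6T8, order 24), S_3 x S_3 (6T9, order 36), S_4 x C_2 (6T11, order 48), (S_3 x S_3) : C_2 (6T13, order 72), PGL(2,5) (6T14, order 120), S_6 (6T16, order 720). By Dedekind's theorem, for a prime p not dividing disc(f) the degrees of the irreducible factors of f mod p form the cycle type of an element of G. Factoring f modulo the 67 such primes p <= 347 (skipping 2, 229, which divide the discriminant), each new pattern first appears at: mod 3: f = (x^6 + x^3 + 2x^2 + 2x + 1), pattern 6; mod 5: f = (x^3 + x^2 + 3x + 1)(x^3 + 3x^2 + 4x + 1), pattern 3+3; mod 7: f = (x + 2)(x + 3)(x^4 + 3x^3 + x^2 + 6x + 6), pattern 4+1+1; mod 13: f = (x^2 + 11x + 8)(x^4 + 9x^3 + 12x^2 + 10x + 5), pattern 4+2; mod 23: f = (x^2 + 8x + 17)(x^2 + 11x + 14)(x^2 + 21x + 3), pattern 2+2+2; mod 29: f = (x + 8)(x + 19)(x^2 + 27)(x^2 + 25x + 2), pattern 2+2+1+1; mod 193: f = (x + 4)(x + 11)(x + 87)(x + 104)(x + 180)(x + 187), pattern 1+1+1+1+1+1; mod 347: f = (x + 5)(x + 44)(x + 301)(x + 340)(x^2 + 345x + 327), pattern 2+1+1+1+1. No other pattern occurs in this range, so the set of observed cycle types is {6, 3+3, 4+1+1, 4+2, 2+2+2, 2+2+1+1, 1+1+1+1+1+1, 2+1+1+1+1}. The candidates containing elements of all these cycle types are S_4 x C_2 (6T11) of order 48, S_6 (6T16) of order 720; the others are excluded. The observed types are precisely the cycle types that occur in S_4 x C_2 (6T11). Each of the other remaining candidates has further cycle types, and by the Chebotarev density theorem the matching factorization patterns would occur for a proportion of primes equal to their share of the group: S_6 (6T16) additionally contains elements of type 5+1, 3+2+1, 3+1+1+1 (304 of its 720 elements, about 42% of primes). None of the 67 primes tested shows any such pattern (for each of these groups the chance of that is below 10^-4), which rules them out. Hence G = S_4 x C_2 (6T11), of order 48.

6T11: S_4 x C_2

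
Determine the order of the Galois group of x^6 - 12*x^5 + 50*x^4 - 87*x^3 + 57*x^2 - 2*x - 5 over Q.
The degree of the splitting field over Q equals the order of the Galois group, so first determine the group. The polynomial f is an irreducible sextic over Q, so G = Gal(f/Q) is one of the 16 transitive subgroups 6T1, ..., 6T16 of S_6. The discriminant of f is 30991489 = 5567^2, a perfect square, so G is contained in A_6. The transitive groups of degree 6 contained in A_6 are: A_4 (6T4, order 12), S_4 (6T7, order 24), (C_3 x C_3) : C_4 (6T10, order 36), PSL(2,5) (6T12, order 60), A_6 (6T15, order 360). By Dedekind's theorem, for a prime p not dividing disc(f) the degrees of the irreducible factors of f mod p form the cycle type of an element of G. Factoring f modulo the 21 such primes p <= 79 (skipping 19, which divides the discriminant), each new pattern first appears at: mod 2: f = (x + 1)(x^5 + x^4 + x^3 + x + 1), pattern 5+1; mod 7: f = (x^3 + 3x^2 + x + 1)(x^3 + 6x^2 + 3x + 2), pattern 3+3; mod 61: f = (x + 35)(x + 57)(x^2 + 7x + 30)(x^2 + 11x + 13), pattern 2+2+1+1. No other pattern occurs in this range, so the set of observed cycle types is {5+1, 3+3, 2+2+1+1}. The candidates containing elements of all these cycle types are PSL(2,5) (6T12) of order 60, A_6 (6T15) of order 360; the others are excluded. The observed types are precisely the cycle types that occur in PSL(2,5) (6T12) (apart from the identity). Each of the other remaining candidates has further cycle types, and by the Chebotarev density theorem the matching factorization patterns would occur for a proportion of primes equal to their share of the group: A_6 (6T15) additionally contains elements of type 4+2, 3+1+1+1 (130 of its 360 elements, about 36% of primes). None of the 21 primes tested shows any such pattern (for each of these groups the chance of that is below 10^-4), which rules them out. Hence G = PSL(2,5) (6T12), of order 60. The Galois group PSL(2,5) (6T12) has order 60, so the splitting field has degree 60 over Q.

60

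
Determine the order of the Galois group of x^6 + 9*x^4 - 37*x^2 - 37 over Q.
The degree of the splitting field over Q equals the order of the Galois group, so first determine the group. The polynomial f is an irreducible sextic over Q, so G = Gal(f/Q) is one of the 16 transitive subgroups 6T1, ..., 6T16 of S_6. The discriminant of f is 870211913777152, which is not a perfect square, so G is not contained in A_6. The transitive groups of degree 6 not contained in A_6 are: C_6 (6T1, order 6), S_3 (6T2, order 6), D_6 (6T3, order 12), C_3 x S_3 (6T5, order 18), A_4 x C_2 (6T6, order 24), S_4 (6T8, order 24), S_3 x S_3 (6T9, order 36), S_4 x C_2 (6T11, order 48), (S_3 x S_3) : C_2 (6T13, order 72), PGL(2,5) (6T14, order 120), S_6 (6T16, order 720). By Dedekind's theorem, for a prime p not dividing disc(f) the degrees of the irreducible factors of f mod p form the cycle type of an element of G. Factoring f modulo the 22 such primes p <= 89 (skipping 2, 37, which divide the discriminant), each new pattern first appears at: mod 3: f = (x^3 + x^2 + 2x + 1)(x^3 + 2x^2 + 2x + 2), pattern 3+3; mod 5: f = (x^2 + 2)(x^2 + 2x + 3)(x^2 + 3x + 3), pattern 2+2+2; mod 17: f = (x + 3)(x + 14)(x^4 + x^2 + 6), pattern 4+1+1; mod 67: f = (x + 9)(x + 58)(x^2 + 25)(x^2 + 65), pattern 2+2+1+1. No other pattern occurs in this range, so the set of observed cycle types is {3+3, 2+2+2, 4+1+1, 2+2+1+1}. The candidates containing elements of all these cycle types are S_4 (6T8) of order 24, S_4 x C_2 (6T11) of order 48, PGL(2,5) (6T14) of order 120, S_6 (6T16) of order 720; the others are excluded. The observed types are precisely the cycle types that occur in S_4 (6T8) (apart from the identity). Each of the other remaining candidates has further cycle types, and by the Chebotarev density theorem the matching factorization patterns would occur for a proportion of primes equal to their share of the group: S_4 x C_2 (6T11) additionally contains elements of type 6, 4+2, 2+1+1+1+1 (17 of its 48 elements, about 35% of primes); PGL(2,5) (6T14) additionally contains elements of type 6, 5+1 (44 of its 120 elements, about 37% of primes); S_6 (6T16) additionally contains elements of type 6, 5+1, 4+2, 3+2+1, 3+1+1+1, 2+1+1+1+1 (529 of its 720 elements, about 73% of primes). None of the 22 primes tested shows any such pattern (for each of these groups the chance of that is below 10^-4), which rules them out. Hence G = S_4 (6T8), of order 24. The Galois group S_4 (6T8) has order 24, so the splitting field has degree 24 over Q.

24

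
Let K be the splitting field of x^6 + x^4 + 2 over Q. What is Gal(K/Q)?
S_4 x C_2 (order 48)

The polynomial f is an irreducible sextic over Q, so G = Gal(f/Q) is one of the 16 transitive subgroups 6T1, ..., 6T16 of S_6. The discriminant of f is -1722368, which is not a perfect square, so G is not contained in A_6. The transitive groups of degree 6 not contained in A_6 are: C_6 (6T1, order 6), S_3 (6T2, order 6), D_6 (6T3, order 12), C_3 x S_3 (6T5, order 18), A_4 x C_2 (6T6, order 24), S_4 (6T8, order 24), S_3 x S_3 (6T9, order 36), S_4 x C_2 (6T11, order 48), (S_3 x S_3) : C_2 (6T13, order 72), PGL(2,5) (6T14, order 120), S_6 (6T16, order 720). By Dedekind's theorem, for a prime p not dividing disc(f) the degrees of the irreducible factors of f mod p form the cycle type of an element of G. Factoring f modulo the 29 such primes p <= 127 (skipping 2, 29, which divide the discriminant), each new pattern first appears at: mod 3: f = (x^3 + x^2 + x + 2)(x^3 + 2x^2 + x + 1), pattern 3+3; mod 5: f = (x^6 + x^4 + 2), pattern 6; mod 7: f = (x + 3)(x + 4)(x^4 + 3x^2 + 6), pattern 4+1+1; mod 17: f = (x + 5)(x + 12)(x^2 + 2x + 15)(x^2 + 15x + 15), pattern 2+2+1+1; mod 23: f = (x^2 + 4)(x^2 + 10x + 14)(x^2 + 13x + 14), pattern 2+2+2; mod 67: f = (x^2 + 14)(x^4 + 54x^2 + 48), pattern 4+2; mod 127: f = (x + 40)(x + 60)(x + 67)(x + 87)(x^2 + 121), pattern 2+1+1+1+1. No other pattern occurs in this range, so the set of observed cycle types is {3+3, 6, 4+1+1, 2+2+1+1, 2+2+2, 4+2, 2+1+1+1+1}. The candidates containing elements of all these cycle types are S_4 x C_2 (6T11) of order 48, S_6 (6T16) of order 720; the others are excluded. The observed types are precisely the cycle types that occur in S_4 x C_2 (6T11) (apart from the identity). Each of the other remaining candidates has further cycle types, and by the Chebotarev density theorem the matching factorization patterns would occur for a proportion of primes equal to their share of the group: S_6 (6T16) additionally contains elements of type 5+1, 3+2+1, 3+1+1+1 (304 of its 720 elements, about 42% of primes). None of the 29 primes tested shows any such pattern (for each of these groups the chance of that is below 10^-4), which rules them out. Hence G = S_4 x C_2 (6T11), of order 48.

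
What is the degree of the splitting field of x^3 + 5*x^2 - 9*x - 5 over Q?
The degree of the splitting field over Q equals the order of the Galois group, so first determine the group. The polynomial is an irreducible cubic over Q and its discriminant is 10816 = 104^2, a perfect square. For an irreducible cubic, a square discriminant forces the Galois group to be A_3, the cyclic group of order 3. The Galois group C_3 (3T1) has order 3, so the splitting field has degree 3 over Q.

3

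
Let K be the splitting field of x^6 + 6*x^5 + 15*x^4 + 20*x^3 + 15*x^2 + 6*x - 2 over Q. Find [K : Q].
The degree of the splitting field over Q equals the order of the Galois group, so first determine the group. The polynomial f is an irreducible sextic over Q, so G = Gal(f/Q) is one of the 16 transitive subgroups 6T1, ..., 6T16 of S_6. The discriminant of f is 11337408, which is not a perfect square, so G is not contained in A_6. The transitive groups of degree 6 not contained in A_6 are: C_6 (6T1, order 6), S_3 (6T2, order 6), D_6 (6T3, order 12), C_3 x S_3 (6T5, order 18), A_4 x C_2 (6T6, order 24), S_4 (6T8, order 24), S_3 x S_3 (6T9, order 36), S_4 x C_2 (6T11, order 48), (S_3 x S_3) : C_2 (6T13, order 72), PGL(2,5) (6T14, order 120), S_6 (6T16, order 720). By Dedekind's theorem, for a prime p not dividing disc(f) the degrees of the irreducible factors of f mod p form the cycle type of an element of G. Factoring f modulo the 79 such primes p <= 419 (skipping 2, 3, which divide the discriminant), each new pattern first appears at: mod 5: f = (x^2 + 2)(x^2 + 2x + 4)(x^2 + 4x + 1), pattern 2+2+2; mod 7: f = (x^6 + 6x^5 + x^4 + 6x^3 + x^2 + 6x + 5), pattern 6; mod 11: f = (x + 4)(x + 9)(x^2 + 5x + 2)(x^2 + 10x + 7), pattern 2+2+1+1; mod 13: f = (x^3 + 3x^2 + 3x + 5)(x^3 + 3x^2 + 3x + 10), pattern 3+3; mod 61: f = (x + 3)(x + 27)(x + 29)(x + 34)(x + 36)(x + 60), pattern 1+1+1+1+1+1. No other pattern occurs in this range, so the set of observed cycle types is {2+2+2, 6, 2+2+1+1, 3+3, 1+1+1+1+1+1}. The candidates containing elements of all these cycle types are D_6 (6T3) of order 12, A_4 x C_2 (6T6) of order 24, S_3 x S_3 (6T9) of order 36, S_4 x C_2 (6T11) of order 48, (S_3 x S_3) : C_2 (6T13) of order 72, PGL(2,5) (6T14) of order 120, S_6 (6T16) of order 720; the others are excluded. The observed types are precisely the cycle types that occur in D_6 (6T3). Each of the other remaining candidates has further cycle types, and by the Chebotarev density theorem the matching factorization patterns would occur for a proportion of primes equal to their share of the group: A_4 x C_2 (6T6) additionally contains elements of type 2+1+1+1+1 (3 of its 24 elements, about 12% of primes); S_3 x S_3 (6T9) additionally contains elements of type 3+1+1+1 (4 of its 36 elements, about 11% of primes); S_4 x C_2 (6T11) additionally contains elements of type 4+2, 4+1+1, 2+1+1+1+1 (15 of its 48 elements, about 31% of primes); (S_3 x S_3) : C_2 (6T13) additionally contains elements of type 4+2, 3+2+1, 3+1+1+1, 2+1+1+1+1 (40 of its 72 elements, about 56% of primes); PGL(2,5) (6T14) additionally contains elements of type 5+1, 4+1+1 (54 of its 120 elements, about 45% of primes); S_6 (6T16) additionally contains elements of type 5+1, 4+2, 4+1+1, 3+2+1, 3+1+1+1, 2+1+1+1+1 (499 of its 720 elements, about 69% of primes). None of the 79 primes tested shows any such pattern (for each of these groups the chance of that is below 10^-4), which rules them out. Hence G = D_6 (6T3), of order 12. The Galois group D_6 (6T3) has order 12, so the splitting field has degree 12 over Q.

12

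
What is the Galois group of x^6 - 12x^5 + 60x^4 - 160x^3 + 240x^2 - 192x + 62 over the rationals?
The polynomial f is an irreducible sextic over Q, so G = Gal(f/Q) is one of the 16 transitive subgroups 6T1, ..., 6T16 of S_6. The discriminant of f is 1492992, which is not a perfect square, so G is not contained in A_6. The transitive groups of degree 6 not contained in A_6 are: C_6 (6T1, order 6), S_3 (6T2, order 6), D_6 (6T3, order 12), C_3 x S_3 (6T5, order 18), A_4 x C_2 (6T6, order 24), S_4 (6T8, order 24), S_3 x S_3 (6T9, order 36), S_4 x C_2 (6T11, order 48), (S_3 x S_3) : C_2 (6T13, order 72), PGL(2,5) (6T14, order 120), S_6 (6T16, order 720). By Dedekind's theorem, for a prime p not dividing disc(f) the degrees of the irreducible factors of f mod p form the cycle type of an element of G. Factoring f modulo the 79 such primes p <= 419 (skipping 2, 3, which divide the discriminant), each new pattern first appears at: mod 5: f = (x^2 + 3)(x^2 + x + 1)(x^2 + 2x + 4), pattern 2+2+2; mod 7: f = (x^3 + x^2 + 5x + 2)(x^3 + x^2 + 5x + 3), pattern 3+3; mod 13: f = (x^6 + x^5 + 8x^4 + 9x^3 + 6x^2 + 3x + 10), pattern 6; mod 17: f = (x + 3)(x + 10)(x^2 + x + 2)(x^2 + 8x + 5), pattern 2+2+1+1; mod 31: f = (x)(x + 8)(x + 10)(x + 17)(x + 19)(x + 27), pattern 1+1+1+1+1+1. No other pattern occurs in this range, so the set of observed cycle types is {2+2+2, 3+3, 6, 2+2+1+1, 1+1+1+1+1+1}. The candidates containing elements of all these cycle types are D_6 (6T3) of order 12, A_4 x C_2 (6T6) of order 24, S_3 x S_3 (6T9) of order 36, S_4 x C_2 (6T11) of order 48, (S_3 x S_3) : C_2 (6T13) of order 72, PGL(2,5) (6T14) of order 120, S_6 (6T16) of order 720; the others are excluded. The observed types are precisely the cycle types that occur in D_6 (6T3). Each of the other remaining candidates has further cycle types, and by the Chebotarev density theorem the matching factorization patterns would occur for a proportion of primes equal to their share of the group: A_4 x C_2 (6T6) additionally contains elements of type 2+1+1+1+1 (3 of its 24 elements, about 12% of primes); S_3 x S_3 (6T9) additionally contains elements of type 3+1+1+1 (4 of its 36 elements, about 11% of primes); S_4 x C_2 (6T11) additionally contains elements of type 4+2, 4+1+1, 2+1+1+1+1 (15 of its 48 elements, about 31% of primes); (S_3 x S_3) : C_2 (6T13) additionally contains elements of type 4+2, 3+2+1, 3+1+1+1, 2+1+1+1+1 (40 of its 72 elements, about 56% of primes); PGL(2,5) (6T14) additionally contains elements of type 5+1, 4+1+1 (54 of its 120 elements, about 45% of primes); S_6 (6T16) additionally contains elements of type 5+1, 4+2, 4+1+1, 3+2+1, 3+1+1+1, 2+1+1+1+1 (499 of its 720 elements, about 69% of primes). None of the 79 primes tested shows any such pattern (for each of these groups the chance of that is below 10^-4), which rules them out. Hence G = D_6 (6T3), of order 12.

D_6 (order 12)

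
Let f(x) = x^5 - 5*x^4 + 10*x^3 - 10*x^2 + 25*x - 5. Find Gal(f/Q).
A_5

The polynomial f is an irreducible quintic over Q, so G = Gal(f/Q) is a transitive subgroup of S_5: one of C_5 (5T1, order 5), D_5 (5T2, order 10), F_20 (5T3, order 20), A_5 (5T4, order 60) or S_5 (5T5, order 120). The discriminant of f is 1024000000 = 32000^2, a perfect square, so G is contained in A_5. The transitive groups of degree 5 contained in A_5 are: C_5 (5T1, order 5), D_5 (5T2, order 10), A_5 (5T4, order 60). By Dedekind's theorem, for a prime p not dividing disc(f) the degrees of the irreducible factors of f mod p form the cycle type of an element of G. Factoring f modulo the 2 such primes p <= 7 (skipping 2, 5, which divide the discriminant), each new pattern first appears at: mod 3: f = (x^5 + x^4 + x^3 + 2x^2 + x + 1), pattern 5; mod 7: f = (x + 1)(x + 2)(x^3 + 6x^2 + 4x + 1), pattern 3+1+1. No other pattern occurs in this range, so the set of observed cycle types is {5, 3+1+1}. Among the candidates above, the only group containing elements of all these cycle types is A_5 (5T4) — each of C_5 (5T1), D_5 (5T2) lacks at least one of them. Hence G = A_5 (5T4), of order 60.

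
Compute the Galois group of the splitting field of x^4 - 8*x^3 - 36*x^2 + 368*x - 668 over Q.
D_4 (order 8)

The polynomial is an irreducible quartic over Q and its discriminant is -1435500544, which is not a perfect square, so the Galois group is not contained in A_4. The resolvent cubic y^3 + 36*y^2 - 272*y + 3520 has exactly one rational root, so the Galois group is C_4 or D_4. The quartic remains irreducible over Q(sqrt(disc)), so the group is D_4.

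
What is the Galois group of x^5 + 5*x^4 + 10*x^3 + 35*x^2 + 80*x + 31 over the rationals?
The polynomial f is an irreducible quintic over Q, so G = Gal(f/Q) is a transitive subgroup of S_5: one of C_5 (5T1, order 5), D_5 (5T2, order 10), F_20 (5T3, order 20), A_5 (5T4, order 60) or S_5 (5T5, order 120). The discriminant of f is 1876953125, which is not a perfect square, so G is not contained in A_5. The transitive groups of degree 5 not contained in A_5 are: F_20 (5T3, order 20), S_5 (5T5, order 120). By Dedekind's theorem, for a prime p not dividing disc(f) the degrees of the irreducible factors of f mod p form the cycle type of an element of G. Factoring f modulo the 18 such primes p <= 71 (skipping 5, 31, which divide the discriminant), each new pattern first appears at: mod 2: f = (x + 1)(x^4 + x + 1), pattern 4+1; mod 11: f = (x^5 + 5x^4 + 10x^3 + 2x^2 + 3x + 9), pattern 5; mod 19: f = (x + 9)(x^2 + 16x + 8)(x^2 + 18x + 16), pattern 2+2+1. No other pattern occurs in this range, so the set of observed cycle types is {4+1, 5, 2+2+1}. The candidates containing elements of all these cycle types are F_20 (5T3) of order 20, S_5 (5T5) of order 120; the others are excluded. The observed types are precisely the cycle types that occur in F_20 (5T3) (apart from the identity). Each of the other remaining candidates has further cycle types, and by the Chebotarev density theorem the matching factorization patterns would occur for a proportion of primes equal to their share of the group: S_5 (5T5) additionally contains elements of type 3+2, 3+1+1, 2+1+1+1 (50 of its 120 elements, about 42% of primes). None of the 18 primes tested shows any such pattern (for each of these groups the chance of that is below 10^-4), which rules them out. Hence G = F_20 (5T3), of order 20.

F_20, the Frobenius group of order 20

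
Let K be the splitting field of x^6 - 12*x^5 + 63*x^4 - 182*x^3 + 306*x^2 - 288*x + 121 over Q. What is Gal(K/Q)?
6T14: PGL(2,5)

The polynomial f is an irreducible sextic over Q, so G = Gal(f/Q) is one of the 16 transitive subgroups 6T1, ..., 6T16 of S_6. The discriminant of f is -16003008, which is not a perfect square, so G is not contained in A_6. The transitive groups of degree 6 not contained in A_6 are: C_6 (6T1, order 6), S_3 (6T2, order 6), D_6 (6T3, order 12), C_3 x S_3 (6T5, order 18), A_4 x C_2 (6T6, order 24), S_4 (6T8, order 24), S_3 x S_3 (6T9, order 36), S_4 x C_2 (6T11, order 48), (S_3 x S_3) : C_2 (6T13, order 72), PGL(2,5) (6T14, order 120), S_6 (6T16, order 720). By Dedekind's theorem, for a prime p not dividing disc(f) the degrees of the irreducible factors of f mod p form the cycle type of an element of G. Factoring f modulo the 21 such primes p <= 89 (skipping 2, 3, 7, which divide the discriminant), each new pattern first appears at: mod 5: f = (x^6 + 3x^5 + 3x^4 + 3x^3 + x^2 + 2x + 1), pattern 6; mod 11: f = (x)(x^5 + 10x^4 + 8x^3 + 5x^2 + 9x + 9), pattern 5+1; mod 13: f = (x + 6)(x + 10)(x^4 + 11x^3 + 9x^2 + 2x + 7), pattern 4+1+1; mod 23: f = (x + 14)(x + 18)(x^2 + 11x + 14)(x^2 + 14x + 16), pattern 2+2+1+1; mod 43: f = (x^3 + 13x^2 + 20x + 27)(x^3 + 18x^2 + 24x + 22), pattern 3+3; mod 61: f = (x^2 + 10x + 35)(x^2 + 14x + 41)(x^2 + 25x + 40), pattern 2+2+2. No other pattern occurs in this range, so the set of observed cycle types is {6, 5+1, 4+1+1, 2+2+1+1, 3+3, 2+2+2}. The candidates containing elements of all these cycle types are PGL(2,5) (6T14) of order 120, S_6 (6T16) of order 720; the others are excluded. The observed types are precisely the cycle types that occur in PGL(2,5) (6T14) (apart from the identity). Each of the other remaining candidates has further cycle types, and by the Chebotarev density theorem the matching factorization patterns would occur for a proportion of primes equal to their share of the group: S_6 (6T16) additionally contains elements of type 4+2, 3+2+1, 3+1+1+1, 2+1+1+1+1 (265 of its 720 elements, about 37% of primes). None of the 21 primes tested shows any such pattern (for each of these groups the chance of that is below 10^-4), which rules them out. Hence G = PGL(2,5) (6T14), of order 120.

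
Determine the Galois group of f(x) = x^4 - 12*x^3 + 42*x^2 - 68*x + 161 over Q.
D_4, the dihedral group of order 8

The polynomial is an irreducible quartic over Q and its discriminant is -110166016, which is not a perfect square, so the Galois group is not contained in A_4. The resolvent cubic y^3 - 42*y^2 + 172*y - 760 has exactly one rational root, so the Galois group is C_4 or D_4. The quartic remains irreducible over Q(sqrt(disc)), so the group is D_4.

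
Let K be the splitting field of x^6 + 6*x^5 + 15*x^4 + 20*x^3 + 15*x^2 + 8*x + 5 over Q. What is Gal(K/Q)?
S_6 (order 720)

The polynomial f is an irreducible sextic over Q, so G = Gal(f/Q) is one of the 16 transitive subgroups 6T1, ..., 6T16 of S_6. The discriminant of f is -1292992, which is not a perfect square, so G is not contained in A_6. The transitive groups of degree 6 not contained in A_6 are: C_6 (6T1, order 6), S_3 (6T2, order 6), D_6 (6T3, order 12), C_3 x S_3 (6T5, order 18), A_4 x C_2 (6T6, order 24), S_4 (6T8, order 24), S_3 x S_3 (6T9, order 36), S_4 x C_2 (6T11, order 48), (S_3 x S_3) : C_2 (6T13, order 72), PGL(2,5) (6T14, order 120), S_6 (6T16, order 720). By Dedekind's theorem, for a prime p not dividing disc(f) the degrees of the irreducible factors of f mod p form the cycle type of an element of G. Factoring f modulo the 3 such primes p <= 7 (skipping 2, which divides the discriminant), each new pattern first appears at: mod 3: f = (x^6 + 2x^3 + 2x + 2), pattern 6; mod 5: f = (x)(x + 4)(x^4 + 2x^3 + 2x^2 + 2x + 2), pattern 4+1+1; mod 7: f = (x + 6)(x^2 + 6x + 3)(x^3 + x^2 + 6x + 3), pattern 3+2+1. No other pattern occurs in this range, so the set of observed cycle types is {6, 4+1+1, 3+2+1}. Among the candidates above, the only group containing elements of all these cycle types is S_6 (6T16); every other candidate lacks at least one of them. Hence G = S_6 (6T16), of order 720.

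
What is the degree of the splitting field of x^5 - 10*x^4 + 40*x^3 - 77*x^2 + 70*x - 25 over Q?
The degree of the splitting field over Q equals the order of the Galois group, so first determine the group. The polynomial f is an irreducible quintic over Q, so G = Gal(f/Q) is a transitive subgroup of S_5: one of C_5 (5T1, order 5), D_5 (5T2, order 10), F_20 (5T3, order 20), A_5 (5T4, order 60) or S_5 (5T5, order 120). The discriminant of f is 55225 = 235^2, a perfect square, so G is contained in A_5. The transitive groups of degree 5 contained in A_5 are: C_5 (5T1, order 5), D_5 (5T2, order 10), A_5 (5T4, order 60). By Dedekind's theorem, for a prime p not dividing disc(f) the degrees of the irreducible factors of f mod p form the cycle type of an element of G. Factoring f modulo the 23 such primes p <= 97 (skipping 5, 47, which divide the discriminant), each new pattern first appears at: mod 2: f = (x^5 + x^2 + 1), pattern 5; mod 11: f = (x + 6)(x^2 + x + 8)(x^2 + 5x + 2), pattern 2+2+1; mod 83: f = (x + 20)(x + 22)(x + 50)(x + 70)(x + 77), pattern 1+1+1+1+1. No other pattern occurs in this range, so the set of observed cycle types is {5, 2+2+1, 1+1+1+1+1}. The candidates containing elements of all these cycle types are D_5 (5T2) of order 10, A_5 (5T4) of order 60; the others are excluded. The observed types are precisely the cycle types that occur in D_5 (5T2). Each of the other remaining candidates has further cycle types, and by the Chebotarev density theorem the matching factorization patterns would occur for a proportion of primes equal to their share of the group: A_5 (5T4) additionally contains elements of type 3+1+1 (20 of its 60 elements, about 33% of primes). None of the 23 primes tested shows any such pattern (for each of these groups the chance of that is below 10^-4), which rules them out. Hence G = D_5 (5T2), of order 10. The Galois group D_5 (5T2) has order 10, so the splitting field has degree 10 over Q.

10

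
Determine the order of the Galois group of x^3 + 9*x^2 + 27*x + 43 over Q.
The degree of the splitting field over Q equals the order of the Galois group, so first determine the group. The polynomial is an irreducible cubic over Q and its discriminant is -6912, which is not a perfect square. For an irreducible cubic, a non-square discriminant gives Galois group S_3. The Galois group S_3 (3T2) has order 6, so the splitting field has degree 6 over Q.

6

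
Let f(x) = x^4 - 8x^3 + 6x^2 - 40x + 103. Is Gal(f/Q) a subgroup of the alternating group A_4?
No

The polynomial is irreducible of degree 4 over Q. Its discriminant is -941753344, which is not a perfect square. A Galois group lies in the alternating group exactly when the discriminant is a square in Q, so the Galois group (D_4) is not contained in A_4.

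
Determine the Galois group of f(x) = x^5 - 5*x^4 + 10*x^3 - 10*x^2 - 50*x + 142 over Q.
5T4: A_5

The polynomial f is an irreducible quintic over Q, so G = Gal(f/Q) is a transitive subgroup of S_5: one of C_5 (5T1, order 5), D_5 (5T2, order 10), F_20 (5T3, order 20), A_5 (5T4, order 60) or S_5 (5T5, order 120). The discriminant of f is 58564000000 = 242000^2, a perfect square, so G is contained in A_5. The transitive groups of degree 5 contained in A_5 are: C_5 (5T1, order 5), D_5 (5T2, order 10), A_5 (5T4, order 60). By Dedekind's theorem, for a prime p not dividing disc(f) the degrees of the irreducible factors of f mod p form the cycle type of an element of G. Factoring f modulo the 3 such primes p <= 13 (skipping 2, 5, 11, which divide the discriminant), each new pattern first appears at: mod 3: f = (x^5 + x^4 + x^3 + 2x^2 + x + 1), pattern 5; mod 13: f = (x + 5)(x + 7)(x^3 + 9x^2 + 10x + 10), pattern 3+1+1. No other pattern occurs in this range, so the set of observed cycle types is {5, 3+1+1}. Among the candidates above, the only group containing elements of all these cycle types is A_5 (5T4) — each of C_5 (5T1), D_5 (5T2) lacks at least one of them. Hence G = A_5 (5T4), of order 60.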